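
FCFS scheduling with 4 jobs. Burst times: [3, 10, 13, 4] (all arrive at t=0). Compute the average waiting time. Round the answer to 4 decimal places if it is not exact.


FCFS order (as given): [3, 10, 13, 4]
Waiting times:
  Job 1: wait = 0
  Job 2: wait = 3
  Job 3: wait = 13
  Job 4: wait = 26
Sum of waiting times = 42
Average waiting time = 42/4 = 10.5

10.5


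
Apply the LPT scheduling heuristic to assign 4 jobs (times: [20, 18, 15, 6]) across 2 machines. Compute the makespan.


Sort jobs in decreasing order (LPT): [20, 18, 15, 6]
Assign each job to the least loaded machine:
  Machine 1: jobs [20, 6], load = 26
  Machine 2: jobs [18, 15], load = 33
Makespan = max load = 33

33


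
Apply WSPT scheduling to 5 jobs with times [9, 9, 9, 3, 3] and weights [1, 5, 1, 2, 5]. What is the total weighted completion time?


Compute p/w ratios and sort ascending (WSPT): [(3, 5), (3, 2), (9, 5), (9, 1), (9, 1)]
Compute weighted completion times:
  Job (p=3,w=5): C=3, w*C=5*3=15
  Job (p=3,w=2): C=6, w*C=2*6=12
  Job (p=9,w=5): C=15, w*C=5*15=75
  Job (p=9,w=1): C=24, w*C=1*24=24
  Job (p=9,w=1): C=33, w*C=1*33=33
Total weighted completion time = 159

159


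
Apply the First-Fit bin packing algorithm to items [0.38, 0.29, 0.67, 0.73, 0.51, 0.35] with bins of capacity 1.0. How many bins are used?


Place items sequentially using First-Fit:
  Item 0.38 -> new Bin 1
  Item 0.29 -> Bin 1 (now 0.67)
  Item 0.67 -> new Bin 2
  Item 0.73 -> new Bin 3
  Item 0.51 -> new Bin 4
  Item 0.35 -> Bin 4 (now 0.86)
Total bins used = 4

4


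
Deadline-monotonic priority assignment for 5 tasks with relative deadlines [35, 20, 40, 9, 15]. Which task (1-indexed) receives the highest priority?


Sort tasks by relative deadline (ascending):
  Task 4: deadline = 9
  Task 5: deadline = 15
  Task 2: deadline = 20
  Task 1: deadline = 35
  Task 3: deadline = 40
Priority order (highest first): [4, 5, 2, 1, 3]
Highest priority task = 4

4


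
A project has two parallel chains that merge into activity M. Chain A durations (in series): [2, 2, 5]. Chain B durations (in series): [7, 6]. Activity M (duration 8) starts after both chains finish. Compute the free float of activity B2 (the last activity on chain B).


ES(B2) = sum of predecessors on chain B = 7
EF(B2) = ES + duration = 7 + 6 = 13
Successor of B2 is M. ES(M) = max(sum(A), sum(B)) = max(9, 13) = 13
Free float = ES(successor) - EF(current) = 13 - 13 = 0

0


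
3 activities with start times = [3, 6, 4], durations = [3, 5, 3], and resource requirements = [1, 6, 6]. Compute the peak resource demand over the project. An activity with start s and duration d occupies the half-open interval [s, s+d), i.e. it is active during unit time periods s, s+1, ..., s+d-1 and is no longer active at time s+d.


Each activity i is active on [start_i, start_i + duration_i).
Compute total resource usage per time slot:
  t=0: active resources = [], total = 0
  t=1: active resources = [], total = 0
  t=2: active resources = [], total = 0
  t=3: active resources = [1], total = 1
  t=4: active resources = [1, 6], total = 7
  t=5: active resources = [1, 6], total = 7
  t=6: active resources = [6, 6], total = 12
  t=7: active resources = [6], total = 6
  t=8: active resources = [6], total = 6
  t=9: active resources = [6], total = 6
  t=10: active resources = [6], total = 6
Peak resource demand = 12

12


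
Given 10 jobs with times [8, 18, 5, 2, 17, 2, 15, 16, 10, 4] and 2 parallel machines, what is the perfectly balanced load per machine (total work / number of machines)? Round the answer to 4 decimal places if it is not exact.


Total processing time = 8 + 18 + 5 + 2 + 17 + 2 + 15 + 16 + 10 + 4 = 97
Number of machines = 2
Ideal balanced load = 97 / 2 = 48.5

48.5


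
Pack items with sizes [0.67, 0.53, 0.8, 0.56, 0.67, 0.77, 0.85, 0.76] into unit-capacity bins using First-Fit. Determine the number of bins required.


Place items sequentially using First-Fit:
  Item 0.67 -> new Bin 1
  Item 0.53 -> new Bin 2
  Item 0.8 -> new Bin 3
  Item 0.56 -> new Bin 4
  Item 0.67 -> new Bin 5
  Item 0.77 -> new Bin 6
  Item 0.85 -> new Bin 7
  Item 0.76 -> new Bin 8
Total bins used = 8

8


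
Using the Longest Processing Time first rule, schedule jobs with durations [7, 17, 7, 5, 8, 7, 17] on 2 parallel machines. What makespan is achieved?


Sort jobs in decreasing order (LPT): [17, 17, 8, 7, 7, 7, 5]
Assign each job to the least loaded machine:
  Machine 1: jobs [17, 8, 7], load = 32
  Machine 2: jobs [17, 7, 7, 5], load = 36
Makespan = max load = 36

36


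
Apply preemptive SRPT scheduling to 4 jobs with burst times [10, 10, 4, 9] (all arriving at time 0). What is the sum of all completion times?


Since all jobs arrive at t=0, SRPT equals SPT ordering.
SPT order: [4, 9, 10, 10]
Completion times:
  Job 1: p=4, C=4
  Job 2: p=9, C=13
  Job 3: p=10, C=23
  Job 4: p=10, C=33
Total completion time = 4 + 13 + 23 + 33 = 73

73


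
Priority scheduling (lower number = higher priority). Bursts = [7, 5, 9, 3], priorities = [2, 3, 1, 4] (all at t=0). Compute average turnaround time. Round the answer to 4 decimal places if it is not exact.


Sort by priority (ascending = highest first):
Order: [(1, 9), (2, 7), (3, 5), (4, 3)]
Completion times:
  Priority 1, burst=9, C=9
  Priority 2, burst=7, C=16
  Priority 3, burst=5, C=21
  Priority 4, burst=3, C=24
Average turnaround = 70/4 = 17.5

17.5


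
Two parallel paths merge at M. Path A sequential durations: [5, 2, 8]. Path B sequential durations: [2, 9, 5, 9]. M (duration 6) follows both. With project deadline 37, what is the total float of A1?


Forward pass: ES(A1) = sum of predecessors on chain A = 0
EF = ES + duration = 0 + 5 = 5
Backward pass: LF(M) = deadline = 37; LS(M) = 37 - 6 = 31
LF(A1) = LS(M) - sum(successors on chain A) = 31 - 10 = 21
LS = LF - duration = 21 - 5 = 16
Total float = LS - ES = 16 - 0 = 16

16


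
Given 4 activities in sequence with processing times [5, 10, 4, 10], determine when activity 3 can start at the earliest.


Activity 3 starts after activities 1 through 2 complete.
Predecessor durations: [5, 10]
ES = 5 + 10 = 15

15


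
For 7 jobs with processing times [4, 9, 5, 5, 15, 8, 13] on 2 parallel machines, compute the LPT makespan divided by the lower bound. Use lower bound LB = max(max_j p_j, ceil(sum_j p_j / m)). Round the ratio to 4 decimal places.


LPT order: [15, 13, 9, 8, 5, 5, 4]
Machine loads after assignment: [28, 31]
LPT makespan = 31
Lower bound = max(max_job, ceil(total/2)) = max(15, 30) = 30
Ratio = 31 / 30 = 1.0333

1.0333


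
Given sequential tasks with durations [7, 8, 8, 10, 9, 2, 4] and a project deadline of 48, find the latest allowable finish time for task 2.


LF(activity 2) = deadline - sum of successor durations
Successors: activities 3 through 7 with durations [8, 10, 9, 2, 4]
Sum of successor durations = 33
LF = 48 - 33 = 15

15


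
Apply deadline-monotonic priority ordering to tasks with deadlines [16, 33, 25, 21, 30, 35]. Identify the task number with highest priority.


Sort tasks by relative deadline (ascending):
  Task 1: deadline = 16
  Task 4: deadline = 21
  Task 3: deadline = 25
  Task 5: deadline = 30
  Task 2: deadline = 33
  Task 6: deadline = 35
Priority order (highest first): [1, 4, 3, 5, 2, 6]
Highest priority task = 1

1


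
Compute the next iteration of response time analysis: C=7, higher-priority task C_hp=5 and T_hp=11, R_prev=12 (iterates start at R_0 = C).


R_next = C + ceil(R_prev / T_hp) * C_hp
ceil(12 / 11) = ceil(1.0909) = 2
Interference = 2 * 5 = 10
R_next = 7 + 10 = 17

17


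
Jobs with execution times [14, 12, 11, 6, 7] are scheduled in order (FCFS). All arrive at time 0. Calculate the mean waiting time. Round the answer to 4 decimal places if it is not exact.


FCFS order (as given): [14, 12, 11, 6, 7]
Waiting times:
  Job 1: wait = 0
  Job 2: wait = 14
  Job 3: wait = 26
  Job 4: wait = 37
  Job 5: wait = 43
Sum of waiting times = 120
Average waiting time = 120/5 = 24.0

24.0


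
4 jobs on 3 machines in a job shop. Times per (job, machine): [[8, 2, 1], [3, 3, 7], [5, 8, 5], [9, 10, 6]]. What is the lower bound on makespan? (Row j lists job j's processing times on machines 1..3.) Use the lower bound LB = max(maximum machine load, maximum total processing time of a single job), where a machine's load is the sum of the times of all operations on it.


Machine loads:
  Machine 1: 8 + 3 + 5 + 9 = 25
  Machine 2: 2 + 3 + 8 + 10 = 23
  Machine 3: 1 + 7 + 5 + 6 = 19
Max machine load = 25
Job totals:
  Job 1: 11
  Job 2: 13
  Job 3: 18
  Job 4: 25
Max job total = 25
Lower bound = max(25, 25) = 25

25


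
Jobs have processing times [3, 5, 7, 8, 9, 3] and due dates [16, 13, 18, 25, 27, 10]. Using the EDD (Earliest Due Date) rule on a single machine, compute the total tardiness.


Sort by due date (EDD order): [(3, 10), (5, 13), (3, 16), (7, 18), (8, 25), (9, 27)]
Compute completion times and tardiness:
  Job 1: p=3, d=10, C=3, tardiness=max(0,3-10)=0
  Job 2: p=5, d=13, C=8, tardiness=max(0,8-13)=0
  Job 3: p=3, d=16, C=11, tardiness=max(0,11-16)=0
  Job 4: p=7, d=18, C=18, tardiness=max(0,18-18)=0
  Job 5: p=8, d=25, C=26, tardiness=max(0,26-25)=1
  Job 6: p=9, d=27, C=35, tardiness=max(0,35-27)=8
Total tardiness = 9

9


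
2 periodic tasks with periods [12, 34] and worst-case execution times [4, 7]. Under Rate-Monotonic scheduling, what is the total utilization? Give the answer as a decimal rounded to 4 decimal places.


Compute individual utilizations (exact fractions):
  Task 1: C/T = 4/12 = 1/3 (approx. 0.3333)
  Task 2: C/T = 7/34 (approx. 0.2059)
Total utilization U = 1/3 + 7/34 = 55/102
Rounded to 4 decimal places: U = 0.5392
RM (Liu & Layland) bound for 2 tasks = 0.828427; compare with U = 55/102 (approx. 0.539216)
U <= bound, so schedulable by RM sufficient condition.

0.5392


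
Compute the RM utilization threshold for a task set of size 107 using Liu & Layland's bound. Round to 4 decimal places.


Compute 2^(1/107) = 1.0064990387
Subtract 1: 1.0064990387 - 1 = 0.0064990387
Multiply by n: 107 * 0.0064990387 = 0.6953971409
Round to 4 dp: 0.6954

0.6954


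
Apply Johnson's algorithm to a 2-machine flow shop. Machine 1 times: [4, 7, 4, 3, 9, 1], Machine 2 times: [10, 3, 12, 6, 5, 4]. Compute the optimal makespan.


Apply Johnson's rule:
  Group 1 (a <= b): [(6, 1, 4), (4, 3, 6), (1, 4, 10), (3, 4, 12)]
  Group 2 (a > b): [(5, 9, 5), (2, 7, 3)]
Optimal job order: [6, 4, 1, 3, 5, 2]
Schedule:
  Job 6: M1 done at 1, M2 done at 5
  Job 4: M1 done at 4, M2 done at 11
  Job 1: M1 done at 8, M2 done at 21
  Job 3: M1 done at 12, M2 done at 33
  Job 5: M1 done at 21, M2 done at 38
  Job 2: M1 done at 28, M2 done at 41
Makespan = 41

41


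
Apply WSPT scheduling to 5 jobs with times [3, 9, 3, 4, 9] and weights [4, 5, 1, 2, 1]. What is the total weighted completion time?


Compute p/w ratios and sort ascending (WSPT): [(3, 4), (9, 5), (4, 2), (3, 1), (9, 1)]
Compute weighted completion times:
  Job (p=3,w=4): C=3, w*C=4*3=12
  Job (p=9,w=5): C=12, w*C=5*12=60
  Job (p=4,w=2): C=16, w*C=2*16=32
  Job (p=3,w=1): C=19, w*C=1*19=19
  Job (p=9,w=1): C=28, w*C=1*28=28
Total weighted completion time = 151

151


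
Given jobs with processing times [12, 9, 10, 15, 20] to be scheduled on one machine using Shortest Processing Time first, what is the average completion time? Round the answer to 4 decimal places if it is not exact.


Sort jobs by processing time (SPT order): [9, 10, 12, 15, 20]
Compute completion times sequentially:
  Job 1: processing = 9, completes at 9
  Job 2: processing = 10, completes at 19
  Job 3: processing = 12, completes at 31
  Job 4: processing = 15, completes at 46
  Job 5: processing = 20, completes at 66
Sum of completion times = 171
Average completion time = 171/5 = 34.2

34.2


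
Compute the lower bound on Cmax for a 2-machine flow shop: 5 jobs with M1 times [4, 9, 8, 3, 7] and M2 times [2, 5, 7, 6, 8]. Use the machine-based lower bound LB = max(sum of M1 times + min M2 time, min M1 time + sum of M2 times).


LB1 = sum(M1 times) + min(M2 times) = 31 + 2 = 33
LB2 = min(M1 times) + sum(M2 times) = 3 + 28 = 31
Lower bound = max(LB1, LB2) = max(33, 31) = 33

33


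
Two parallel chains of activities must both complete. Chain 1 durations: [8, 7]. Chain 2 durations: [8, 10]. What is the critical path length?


Path A total = 8 + 7 = 15
Path B total = 8 + 10 = 18
Critical path = longest path = max(15, 18) = 18

18


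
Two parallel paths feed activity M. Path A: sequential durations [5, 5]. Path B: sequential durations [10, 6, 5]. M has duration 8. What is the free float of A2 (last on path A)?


ES(A2) = sum of predecessors on chain A = 5
EF(A2) = ES + duration = 5 + 5 = 10
Successor of A2 is M. ES(M) = max(sum(A), sum(B)) = max(10, 21) = 21
Free float = ES(successor) - EF(current) = 21 - 10 = 11

11


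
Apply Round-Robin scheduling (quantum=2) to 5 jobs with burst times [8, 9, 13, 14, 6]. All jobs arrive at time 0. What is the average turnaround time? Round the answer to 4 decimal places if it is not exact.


Time quantum = 2
Execution trace:
  J1 runs 2 units, time = 2
  J2 runs 2 units, time = 4
  J3 runs 2 units, time = 6
  J4 runs 2 units, time = 8
  J5 runs 2 units, time = 10
  J1 runs 2 units, time = 12
  J2 runs 2 units, time = 14
  J3 runs 2 units, time = 16
  J4 runs 2 units, time = 18
  J5 runs 2 units, time = 20
  J1 runs 2 units, time = 22
  J2 runs 2 units, time = 24
  J3 runs 2 units, time = 26
  J4 runs 2 units, time = 28
  J5 runs 2 units, time = 30
  J1 runs 2 units, time = 32
  J2 runs 2 units, time = 34
  J3 runs 2 units, time = 36
  J4 runs 2 units, time = 38
  J2 runs 1 units, time = 39
  J3 runs 2 units, time = 41
  J4 runs 2 units, time = 43
  J3 runs 2 units, time = 45
  J4 runs 2 units, time = 47
  J3 runs 1 units, time = 48
  J4 runs 2 units, time = 50
Finish times: [32, 39, 48, 50, 30]
Average turnaround = 199/5 = 39.8

39.8


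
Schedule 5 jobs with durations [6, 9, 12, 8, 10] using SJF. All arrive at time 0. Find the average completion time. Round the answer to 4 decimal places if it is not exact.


SJF order (ascending): [6, 8, 9, 10, 12]
Completion times:
  Job 1: burst=6, C=6
  Job 2: burst=8, C=14
  Job 3: burst=9, C=23
  Job 4: burst=10, C=33
  Job 5: burst=12, C=45
Average completion = 121/5 = 24.2

24.2


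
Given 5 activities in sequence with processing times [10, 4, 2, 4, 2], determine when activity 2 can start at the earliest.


Activity 2 starts after activities 1 through 1 complete.
Predecessor durations: [10]
ES = 10 = 10

10


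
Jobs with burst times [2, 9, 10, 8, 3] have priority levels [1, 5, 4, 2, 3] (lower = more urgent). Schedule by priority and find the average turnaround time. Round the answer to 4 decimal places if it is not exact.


Sort by priority (ascending = highest first):
Order: [(1, 2), (2, 8), (3, 3), (4, 10), (5, 9)]
Completion times:
  Priority 1, burst=2, C=2
  Priority 2, burst=8, C=10
  Priority 3, burst=3, C=13
  Priority 4, burst=10, C=23
  Priority 5, burst=9, C=32
Average turnaround = 80/5 = 16.0

16.0


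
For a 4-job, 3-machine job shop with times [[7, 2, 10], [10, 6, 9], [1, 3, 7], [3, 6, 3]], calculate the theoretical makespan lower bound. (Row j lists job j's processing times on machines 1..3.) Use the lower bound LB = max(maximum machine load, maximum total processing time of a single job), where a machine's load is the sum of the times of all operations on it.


Machine loads:
  Machine 1: 7 + 10 + 1 + 3 = 21
  Machine 2: 2 + 6 + 3 + 6 = 17
  Machine 3: 10 + 9 + 7 + 3 = 29
Max machine load = 29
Job totals:
  Job 1: 19
  Job 2: 25
  Job 3: 11
  Job 4: 12
Max job total = 25
Lower bound = max(29, 25) = 29

29


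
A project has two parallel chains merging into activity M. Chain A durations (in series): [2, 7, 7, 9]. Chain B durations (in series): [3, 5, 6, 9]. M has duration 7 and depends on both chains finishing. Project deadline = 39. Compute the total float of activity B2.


Forward pass: ES(B2) = sum of predecessors on chain B = 3
EF = ES + duration = 3 + 5 = 8
Backward pass: LF(M) = deadline = 39; LS(M) = 39 - 7 = 32
LF(B2) = LS(M) - sum(successors on chain B) = 32 - 15 = 17
LS = LF - duration = 17 - 5 = 12
Total float = LS - ES = 12 - 3 = 9

9


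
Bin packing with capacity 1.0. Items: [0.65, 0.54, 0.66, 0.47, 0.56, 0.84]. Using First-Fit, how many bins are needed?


Place items sequentially using First-Fit:
  Item 0.65 -> new Bin 1
  Item 0.54 -> new Bin 2
  Item 0.66 -> new Bin 3
  Item 0.47 -> new Bin 4
  Item 0.56 -> new Bin 5
  Item 0.84 -> new Bin 6
Total bins used = 6

6


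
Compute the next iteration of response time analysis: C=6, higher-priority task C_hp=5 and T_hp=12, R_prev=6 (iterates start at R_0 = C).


R_next = C + ceil(R_prev / T_hp) * C_hp
ceil(6 / 12) = ceil(0.5) = 1
Interference = 1 * 5 = 5
R_next = 6 + 5 = 11

11


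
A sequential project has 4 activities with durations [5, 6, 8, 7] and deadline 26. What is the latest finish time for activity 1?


LF(activity 1) = deadline - sum of successor durations
Successors: activities 2 through 4 with durations [6, 8, 7]
Sum of successor durations = 21
LF = 26 - 21 = 5

5


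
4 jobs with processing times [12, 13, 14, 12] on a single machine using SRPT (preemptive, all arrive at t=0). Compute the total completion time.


Since all jobs arrive at t=0, SRPT equals SPT ordering.
SPT order: [12, 12, 13, 14]
Completion times:
  Job 1: p=12, C=12
  Job 2: p=12, C=24
  Job 3: p=13, C=37
  Job 4: p=14, C=51
Total completion time = 12 + 24 + 37 + 51 = 124

124


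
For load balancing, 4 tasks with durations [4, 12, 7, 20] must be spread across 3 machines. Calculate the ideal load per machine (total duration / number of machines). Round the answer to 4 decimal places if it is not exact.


Total processing time = 4 + 12 + 7 + 20 = 43
Number of machines = 3
Ideal balanced load = 43 / 3 = 14.3333

14.3333


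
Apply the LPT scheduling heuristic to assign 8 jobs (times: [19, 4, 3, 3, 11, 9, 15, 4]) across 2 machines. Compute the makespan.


Sort jobs in decreasing order (LPT): [19, 15, 11, 9, 4, 4, 3, 3]
Assign each job to the least loaded machine:
  Machine 1: jobs [19, 9, 4, 3], load = 35
  Machine 2: jobs [15, 11, 4, 3], load = 33
Makespan = max load = 35

35


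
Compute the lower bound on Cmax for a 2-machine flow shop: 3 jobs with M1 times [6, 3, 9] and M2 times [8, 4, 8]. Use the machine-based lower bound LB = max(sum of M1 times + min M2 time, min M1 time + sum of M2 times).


LB1 = sum(M1 times) + min(M2 times) = 18 + 4 = 22
LB2 = min(M1 times) + sum(M2 times) = 3 + 20 = 23
Lower bound = max(LB1, LB2) = max(22, 23) = 23

23


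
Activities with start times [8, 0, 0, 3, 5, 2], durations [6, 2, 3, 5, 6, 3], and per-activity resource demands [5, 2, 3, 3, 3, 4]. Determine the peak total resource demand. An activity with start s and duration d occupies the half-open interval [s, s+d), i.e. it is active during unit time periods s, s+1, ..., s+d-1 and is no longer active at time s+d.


Each activity i is active on [start_i, start_i + duration_i).
Compute total resource usage per time slot:
  t=0: active resources = [2, 3], total = 5
  t=1: active resources = [2, 3], total = 5
  t=2: active resources = [3, 4], total = 7
  t=3: active resources = [3, 4], total = 7
  t=4: active resources = [3, 4], total = 7
  t=5: active resources = [3, 3], total = 6
  t=6: active resources = [3, 3], total = 6
  t=7: active resources = [3, 3], total = 6
  t=8: active resources = [5, 3], total = 8
  t=9: active resources = [5, 3], total = 8
  t=10: active resources = [5, 3], total = 8
  t=11: active resources = [5], total = 5
  t=12: active resources = [5], total = 5
  t=13: active resources = [5], total = 5
Peak resource demand = 8

8


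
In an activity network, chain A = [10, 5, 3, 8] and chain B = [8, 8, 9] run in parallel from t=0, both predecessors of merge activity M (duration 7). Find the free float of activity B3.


ES(B3) = sum of predecessors on chain B = 16
EF(B3) = ES + duration = 16 + 9 = 25
Successor of B3 is M. ES(M) = max(sum(A), sum(B)) = max(26, 25) = 26
Free float = ES(successor) - EF(current) = 26 - 25 = 1

1


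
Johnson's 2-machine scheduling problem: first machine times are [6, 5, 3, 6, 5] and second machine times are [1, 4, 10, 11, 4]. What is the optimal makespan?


Apply Johnson's rule:
  Group 1 (a <= b): [(3, 3, 10), (4, 6, 11)]
  Group 2 (a > b): [(2, 5, 4), (5, 5, 4), (1, 6, 1)]
Optimal job order: [3, 4, 2, 5, 1]
Schedule:
  Job 3: M1 done at 3, M2 done at 13
  Job 4: M1 done at 9, M2 done at 24
  Job 2: M1 done at 14, M2 done at 28
  Job 5: M1 done at 19, M2 done at 32
  Job 1: M1 done at 25, M2 done at 33
Makespan = 33

33


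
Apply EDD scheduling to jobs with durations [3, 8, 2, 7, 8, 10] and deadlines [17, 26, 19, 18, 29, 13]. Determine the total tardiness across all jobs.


Sort by due date (EDD order): [(10, 13), (3, 17), (7, 18), (2, 19), (8, 26), (8, 29)]
Compute completion times and tardiness:
  Job 1: p=10, d=13, C=10, tardiness=max(0,10-13)=0
  Job 2: p=3, d=17, C=13, tardiness=max(0,13-17)=0
  Job 3: p=7, d=18, C=20, tardiness=max(0,20-18)=2
  Job 4: p=2, d=19, C=22, tardiness=max(0,22-19)=3
  Job 5: p=8, d=26, C=30, tardiness=max(0,30-26)=4
  Job 6: p=8, d=29, C=38, tardiness=max(0,38-29)=9
Total tardiness = 18

18


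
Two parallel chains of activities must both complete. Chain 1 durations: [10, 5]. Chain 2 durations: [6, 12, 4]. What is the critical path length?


Path A total = 10 + 5 = 15
Path B total = 6 + 12 + 4 = 22
Critical path = longest path = max(15, 22) = 22

22


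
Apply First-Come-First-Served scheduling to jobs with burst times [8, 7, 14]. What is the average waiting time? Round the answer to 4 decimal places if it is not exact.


FCFS order (as given): [8, 7, 14]
Waiting times:
  Job 1: wait = 0
  Job 2: wait = 8
  Job 3: wait = 15
Sum of waiting times = 23
Average waiting time = 23/3 = 7.6667

7.6667


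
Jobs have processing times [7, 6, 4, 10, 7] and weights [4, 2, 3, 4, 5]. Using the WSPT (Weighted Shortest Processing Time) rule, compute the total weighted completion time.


Compute p/w ratios and sort ascending (WSPT): [(4, 3), (7, 5), (7, 4), (10, 4), (6, 2)]
Compute weighted completion times:
  Job (p=4,w=3): C=4, w*C=3*4=12
  Job (p=7,w=5): C=11, w*C=5*11=55
  Job (p=7,w=4): C=18, w*C=4*18=72
  Job (p=10,w=4): C=28, w*C=4*28=112
  Job (p=6,w=2): C=34, w*C=2*34=68
Total weighted completion time = 319

319


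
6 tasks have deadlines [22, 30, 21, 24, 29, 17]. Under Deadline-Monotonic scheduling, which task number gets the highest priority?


Sort tasks by relative deadline (ascending):
  Task 6: deadline = 17
  Task 3: deadline = 21
  Task 1: deadline = 22
  Task 4: deadline = 24
  Task 5: deadline = 29
  Task 2: deadline = 30
Priority order (highest first): [6, 3, 1, 4, 5, 2]
Highest priority task = 6

6


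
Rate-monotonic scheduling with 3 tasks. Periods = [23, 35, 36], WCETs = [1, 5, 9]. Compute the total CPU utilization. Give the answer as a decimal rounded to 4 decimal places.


Compute individual utilizations (exact fractions):
  Task 1: C/T = 1/23 (approx. 0.0435)
  Task 2: C/T = 5/35 = 1/7 (approx. 0.1429)
  Task 3: C/T = 9/36 = 1/4 (approx. 0.25)
Total utilization U = 1/23 + 1/7 + 1/4 = 281/644
Rounded to 4 decimal places: U = 0.4363
RM (Liu & Layland) bound for 3 tasks = 0.779763; compare with U = 281/644 (approx. 0.436335)
U <= bound, so schedulable by RM sufficient condition.

0.4363


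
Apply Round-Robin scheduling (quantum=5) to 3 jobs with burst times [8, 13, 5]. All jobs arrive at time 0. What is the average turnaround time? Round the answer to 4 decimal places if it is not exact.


Time quantum = 5
Execution trace:
  J1 runs 5 units, time = 5
  J2 runs 5 units, time = 10
  J3 runs 5 units, time = 15
  J1 runs 3 units, time = 18
  J2 runs 5 units, time = 23
  J2 runs 3 units, time = 26
Finish times: [18, 26, 15]
Average turnaround = 59/3 = 19.6667

19.6667


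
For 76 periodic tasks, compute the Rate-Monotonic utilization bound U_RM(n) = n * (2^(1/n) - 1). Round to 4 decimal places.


Compute 2^(1/76) = 1.0091620748
Subtract 1: 1.0091620748 - 1 = 0.0091620748
Multiply by n: 76 * 0.0091620748 = 0.6963176848
Round to 4 dp: 0.6963

0.6963


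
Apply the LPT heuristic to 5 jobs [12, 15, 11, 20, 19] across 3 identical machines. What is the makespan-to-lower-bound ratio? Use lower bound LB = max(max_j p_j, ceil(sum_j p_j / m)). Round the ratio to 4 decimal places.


LPT order: [20, 19, 15, 12, 11]
Machine loads after assignment: [20, 30, 27]
LPT makespan = 30
Lower bound = max(max_job, ceil(total/3)) = max(20, 26) = 26
Ratio = 30 / 26 = 1.1538

1.1538


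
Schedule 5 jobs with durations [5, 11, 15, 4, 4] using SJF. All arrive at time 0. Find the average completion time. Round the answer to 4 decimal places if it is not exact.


SJF order (ascending): [4, 4, 5, 11, 15]
Completion times:
  Job 1: burst=4, C=4
  Job 2: burst=4, C=8
  Job 3: burst=5, C=13
  Job 4: burst=11, C=24
  Job 5: burst=15, C=39
Average completion = 88/5 = 17.6

17.6


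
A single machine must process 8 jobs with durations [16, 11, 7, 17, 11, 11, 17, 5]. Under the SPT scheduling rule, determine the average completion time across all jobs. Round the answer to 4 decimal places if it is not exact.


Sort jobs by processing time (SPT order): [5, 7, 11, 11, 11, 16, 17, 17]
Compute completion times sequentially:
  Job 1: processing = 5, completes at 5
  Job 2: processing = 7, completes at 12
  Job 3: processing = 11, completes at 23
  Job 4: processing = 11, completes at 34
  Job 5: processing = 11, completes at 45
  Job 6: processing = 16, completes at 61
  Job 7: processing = 17, completes at 78
  Job 8: processing = 17, completes at 95
Sum of completion times = 353
Average completion time = 353/8 = 44.125

44.125


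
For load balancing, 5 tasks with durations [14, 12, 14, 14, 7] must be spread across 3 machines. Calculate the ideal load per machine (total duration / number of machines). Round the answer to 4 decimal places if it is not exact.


Total processing time = 14 + 12 + 14 + 14 + 7 = 61
Number of machines = 3
Ideal balanced load = 61 / 3 = 20.3333

20.3333


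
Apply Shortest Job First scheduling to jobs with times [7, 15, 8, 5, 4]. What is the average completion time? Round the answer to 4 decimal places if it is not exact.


SJF order (ascending): [4, 5, 7, 8, 15]
Completion times:
  Job 1: burst=4, C=4
  Job 2: burst=5, C=9
  Job 3: burst=7, C=16
  Job 4: burst=8, C=24
  Job 5: burst=15, C=39
Average completion = 92/5 = 18.4

18.4


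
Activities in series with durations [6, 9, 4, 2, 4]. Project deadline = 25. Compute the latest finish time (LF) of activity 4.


LF(activity 4) = deadline - sum of successor durations
Successors: activities 5 through 5 with durations [4]
Sum of successor durations = 4
LF = 25 - 4 = 21

21


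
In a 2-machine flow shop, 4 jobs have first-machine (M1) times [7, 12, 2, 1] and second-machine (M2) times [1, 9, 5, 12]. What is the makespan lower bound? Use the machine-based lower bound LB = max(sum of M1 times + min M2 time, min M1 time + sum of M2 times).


LB1 = sum(M1 times) + min(M2 times) = 22 + 1 = 23
LB2 = min(M1 times) + sum(M2 times) = 1 + 27 = 28
Lower bound = max(LB1, LB2) = max(23, 28) = 28

28


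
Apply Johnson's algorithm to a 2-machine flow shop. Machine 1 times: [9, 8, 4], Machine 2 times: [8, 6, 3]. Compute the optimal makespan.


Apply Johnson's rule:
  Group 1 (a <= b): []
  Group 2 (a > b): [(1, 9, 8), (2, 8, 6), (3, 4, 3)]
Optimal job order: [1, 2, 3]
Schedule:
  Job 1: M1 done at 9, M2 done at 17
  Job 2: M1 done at 17, M2 done at 23
  Job 3: M1 done at 21, M2 done at 26
Makespan = 26

26


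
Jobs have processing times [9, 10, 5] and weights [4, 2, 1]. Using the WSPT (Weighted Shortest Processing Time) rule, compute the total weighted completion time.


Compute p/w ratios and sort ascending (WSPT): [(9, 4), (10, 2), (5, 1)]
Compute weighted completion times:
  Job (p=9,w=4): C=9, w*C=4*9=36
  Job (p=10,w=2): C=19, w*C=2*19=38
  Job (p=5,w=1): C=24, w*C=1*24=24
Total weighted completion time = 98

98


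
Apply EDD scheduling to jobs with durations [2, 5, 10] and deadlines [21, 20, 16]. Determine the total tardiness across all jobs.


Sort by due date (EDD order): [(10, 16), (5, 20), (2, 21)]
Compute completion times and tardiness:
  Job 1: p=10, d=16, C=10, tardiness=max(0,10-16)=0
  Job 2: p=5, d=20, C=15, tardiness=max(0,15-20)=0
  Job 3: p=2, d=21, C=17, tardiness=max(0,17-21)=0
Total tardiness = 0

0


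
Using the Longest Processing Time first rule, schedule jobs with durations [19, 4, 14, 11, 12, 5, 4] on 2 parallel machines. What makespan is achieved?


Sort jobs in decreasing order (LPT): [19, 14, 12, 11, 5, 4, 4]
Assign each job to the least loaded machine:
  Machine 1: jobs [19, 11, 4], load = 34
  Machine 2: jobs [14, 12, 5, 4], load = 35
Makespan = max load = 35

35


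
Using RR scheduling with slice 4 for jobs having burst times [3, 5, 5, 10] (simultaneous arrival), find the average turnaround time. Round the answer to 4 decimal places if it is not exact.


Time quantum = 4
Execution trace:
  J1 runs 3 units, time = 3
  J2 runs 4 units, time = 7
  J3 runs 4 units, time = 11
  J4 runs 4 units, time = 15
  J2 runs 1 units, time = 16
  J3 runs 1 units, time = 17
  J4 runs 4 units, time = 21
  J4 runs 2 units, time = 23
Finish times: [3, 16, 17, 23]
Average turnaround = 59/4 = 14.75

14.75


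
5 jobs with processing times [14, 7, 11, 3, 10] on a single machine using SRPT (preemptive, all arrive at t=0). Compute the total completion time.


Since all jobs arrive at t=0, SRPT equals SPT ordering.
SPT order: [3, 7, 10, 11, 14]
Completion times:
  Job 1: p=3, C=3
  Job 2: p=7, C=10
  Job 3: p=10, C=20
  Job 4: p=11, C=31
  Job 5: p=14, C=45
Total completion time = 3 + 10 + 20 + 31 + 45 = 109

109


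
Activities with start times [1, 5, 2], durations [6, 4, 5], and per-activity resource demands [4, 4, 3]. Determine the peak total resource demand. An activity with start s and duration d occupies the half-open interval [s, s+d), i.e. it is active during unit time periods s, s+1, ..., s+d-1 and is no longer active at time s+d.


Each activity i is active on [start_i, start_i + duration_i).
Compute total resource usage per time slot:
  t=0: active resources = [], total = 0
  t=1: active resources = [4], total = 4
  t=2: active resources = [4, 3], total = 7
  t=3: active resources = [4, 3], total = 7
  t=4: active resources = [4, 3], total = 7
  t=5: active resources = [4, 4, 3], total = 11
  t=6: active resources = [4, 4, 3], total = 11
  t=7: active resources = [4], total = 4
  t=8: active resources = [4], total = 4
Peak resource demand = 11

11


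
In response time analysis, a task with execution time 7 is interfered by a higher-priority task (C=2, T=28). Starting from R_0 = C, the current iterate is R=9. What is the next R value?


R_next = C + ceil(R_prev / T_hp) * C_hp
ceil(9 / 28) = ceil(0.3214) = 1
Interference = 1 * 2 = 2
R_next = 7 + 2 = 9
R_next = R_prev, so the iteration has converged (response time = 9).

9


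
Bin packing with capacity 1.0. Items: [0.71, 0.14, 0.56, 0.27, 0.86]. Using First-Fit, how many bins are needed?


Place items sequentially using First-Fit:
  Item 0.71 -> new Bin 1
  Item 0.14 -> Bin 1 (now 0.85)
  Item 0.56 -> new Bin 2
  Item 0.27 -> Bin 2 (now 0.83)
  Item 0.86 -> new Bin 3
Total bins used = 3

3


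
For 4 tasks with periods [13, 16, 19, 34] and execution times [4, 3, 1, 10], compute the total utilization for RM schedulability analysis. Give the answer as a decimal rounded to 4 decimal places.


Compute individual utilizations (exact fractions):
  Task 1: C/T = 4/13 (approx. 0.3077)
  Task 2: C/T = 3/16 (approx. 0.1875)
  Task 3: C/T = 1/19 (approx. 0.0526)
  Task 4: C/T = 10/34 = 5/17 (approx. 0.2941)
Total utilization U = 4/13 + 3/16 + 1/19 + 5/17 = 56565/67184
Rounded to 4 decimal places: U = 0.8419
RM (Liu & Layland) bound for 4 tasks = 0.756828; compare with U = 56565/67184 (approx. 0.841942)
bound < U <= 1, so the RM sufficient condition is not met (inconclusive; an exact test such as response-time analysis is needed).

0.8419


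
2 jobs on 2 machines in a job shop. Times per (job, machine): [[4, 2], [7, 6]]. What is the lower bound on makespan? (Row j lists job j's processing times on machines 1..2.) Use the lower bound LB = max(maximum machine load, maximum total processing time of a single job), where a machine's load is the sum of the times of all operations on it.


Machine loads:
  Machine 1: 4 + 7 = 11
  Machine 2: 2 + 6 = 8
Max machine load = 11
Job totals:
  Job 1: 6
  Job 2: 13
Max job total = 13
Lower bound = max(11, 13) = 13

13


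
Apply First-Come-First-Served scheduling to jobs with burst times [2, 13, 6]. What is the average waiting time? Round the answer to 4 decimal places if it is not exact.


FCFS order (as given): [2, 13, 6]
Waiting times:
  Job 1: wait = 0
  Job 2: wait = 2
  Job 3: wait = 15
Sum of waiting times = 17
Average waiting time = 17/3 = 5.6667

5.6667


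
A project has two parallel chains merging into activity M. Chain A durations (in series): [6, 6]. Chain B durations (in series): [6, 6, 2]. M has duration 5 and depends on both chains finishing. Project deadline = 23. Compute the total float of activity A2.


Forward pass: ES(A2) = sum of predecessors on chain A = 6
EF = ES + duration = 6 + 6 = 12
Backward pass: LF(M) = deadline = 23; LS(M) = 23 - 5 = 18
LF(A2) = LS(M) - sum(successors on chain A) = 18 - 0 = 18
LS = LF - duration = 18 - 6 = 12
Total float = LS - ES = 12 - 6 = 6

6


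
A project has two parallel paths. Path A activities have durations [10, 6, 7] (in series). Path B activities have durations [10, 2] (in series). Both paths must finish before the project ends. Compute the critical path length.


Path A total = 10 + 6 + 7 = 23
Path B total = 10 + 2 = 12
Critical path = longest path = max(23, 12) = 23

23


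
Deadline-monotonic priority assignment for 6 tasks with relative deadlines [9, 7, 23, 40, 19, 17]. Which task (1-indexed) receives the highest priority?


Sort tasks by relative deadline (ascending):
  Task 2: deadline = 7
  Task 1: deadline = 9
  Task 6: deadline = 17
  Task 5: deadline = 19
  Task 3: deadline = 23
  Task 4: deadline = 40
Priority order (highest first): [2, 1, 6, 5, 3, 4]
Highest priority task = 2

2


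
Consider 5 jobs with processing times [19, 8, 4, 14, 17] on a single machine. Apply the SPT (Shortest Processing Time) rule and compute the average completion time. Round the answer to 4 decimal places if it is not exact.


Sort jobs by processing time (SPT order): [4, 8, 14, 17, 19]
Compute completion times sequentially:
  Job 1: processing = 4, completes at 4
  Job 2: processing = 8, completes at 12
  Job 3: processing = 14, completes at 26
  Job 4: processing = 17, completes at 43
  Job 5: processing = 19, completes at 62
Sum of completion times = 147
Average completion time = 147/5 = 29.4

29.4


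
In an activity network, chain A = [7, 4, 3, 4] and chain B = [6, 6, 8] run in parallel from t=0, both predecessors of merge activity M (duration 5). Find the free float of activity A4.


ES(A4) = sum of predecessors on chain A = 14
EF(A4) = ES + duration = 14 + 4 = 18
Successor of A4 is M. ES(M) = max(sum(A), sum(B)) = max(18, 20) = 20
Free float = ES(successor) - EF(current) = 20 - 18 = 2

2


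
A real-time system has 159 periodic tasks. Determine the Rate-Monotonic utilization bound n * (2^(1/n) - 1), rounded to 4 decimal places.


Compute 2^(1/159) = 1.0043689323
Subtract 1: 1.0043689323 - 1 = 0.0043689323
Multiply by n: 159 * 0.0043689323 = 0.6946602357
Round to 4 dp: 0.6947

0.6947


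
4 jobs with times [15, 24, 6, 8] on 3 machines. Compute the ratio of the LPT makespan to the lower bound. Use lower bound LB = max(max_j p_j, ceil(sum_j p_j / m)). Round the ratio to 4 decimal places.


LPT order: [24, 15, 8, 6]
Machine loads after assignment: [24, 15, 14]
LPT makespan = 24
Lower bound = max(max_job, ceil(total/3)) = max(24, 18) = 24
Ratio = 24 / 24 = 1.0

1.0


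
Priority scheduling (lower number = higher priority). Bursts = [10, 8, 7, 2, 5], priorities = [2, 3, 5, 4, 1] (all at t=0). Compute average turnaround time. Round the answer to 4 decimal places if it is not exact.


Sort by priority (ascending = highest first):
Order: [(1, 5), (2, 10), (3, 8), (4, 2), (5, 7)]
Completion times:
  Priority 1, burst=5, C=5
  Priority 2, burst=10, C=15
  Priority 3, burst=8, C=23
  Priority 4, burst=2, C=25
  Priority 5, burst=7, C=32
Average turnaround = 100/5 = 20.0

20.0


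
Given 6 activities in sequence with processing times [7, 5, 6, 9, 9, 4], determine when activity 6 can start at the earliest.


Activity 6 starts after activities 1 through 5 complete.
Predecessor durations: [7, 5, 6, 9, 9]
ES = 7 + 5 + 6 + 9 + 9 = 36

36


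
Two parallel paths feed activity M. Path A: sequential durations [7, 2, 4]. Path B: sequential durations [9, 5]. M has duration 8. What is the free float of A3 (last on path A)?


ES(A3) = sum of predecessors on chain A = 9
EF(A3) = ES + duration = 9 + 4 = 13
Successor of A3 is M. ES(M) = max(sum(A), sum(B)) = max(13, 14) = 14
Free float = ES(successor) - EF(current) = 14 - 13 = 1

1


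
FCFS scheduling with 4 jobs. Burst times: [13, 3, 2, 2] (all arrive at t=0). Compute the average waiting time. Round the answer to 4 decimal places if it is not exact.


FCFS order (as given): [13, 3, 2, 2]
Waiting times:
  Job 1: wait = 0
  Job 2: wait = 13
  Job 3: wait = 16
  Job 4: wait = 18
Sum of waiting times = 47
Average waiting time = 47/4 = 11.75

11.75


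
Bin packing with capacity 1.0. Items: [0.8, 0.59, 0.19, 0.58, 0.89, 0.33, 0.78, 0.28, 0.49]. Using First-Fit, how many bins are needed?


Place items sequentially using First-Fit:
  Item 0.8 -> new Bin 1
  Item 0.59 -> new Bin 2
  Item 0.19 -> Bin 1 (now 0.99)
  Item 0.58 -> new Bin 3
  Item 0.89 -> new Bin 4
  Item 0.33 -> Bin 2 (now 0.92)
  Item 0.78 -> new Bin 5
  Item 0.28 -> Bin 3 (now 0.86)
  Item 0.49 -> new Bin 6
Total bins used = 6

6


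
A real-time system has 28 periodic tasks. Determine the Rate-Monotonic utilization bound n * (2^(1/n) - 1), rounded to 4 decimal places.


Compute 2^(1/28) = 1.0250642120
Subtract 1: 1.0250642120 - 1 = 0.0250642120
Multiply by n: 28 * 0.0250642120 = 0.7017979360
Round to 4 dp: 0.7018

0.7018


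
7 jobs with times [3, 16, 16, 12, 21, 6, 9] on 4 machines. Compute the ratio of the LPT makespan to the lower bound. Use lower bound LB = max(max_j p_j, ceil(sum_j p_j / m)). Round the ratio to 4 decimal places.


LPT order: [21, 16, 16, 12, 9, 6, 3]
Machine loads after assignment: [21, 22, 19, 21]
LPT makespan = 22
Lower bound = max(max_job, ceil(total/4)) = max(21, 21) = 21
Ratio = 22 / 21 = 1.0476

1.0476


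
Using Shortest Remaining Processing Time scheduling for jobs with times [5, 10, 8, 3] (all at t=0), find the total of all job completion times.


Since all jobs arrive at t=0, SRPT equals SPT ordering.
SPT order: [3, 5, 8, 10]
Completion times:
  Job 1: p=3, C=3
  Job 2: p=5, C=8
  Job 3: p=8, C=16
  Job 4: p=10, C=26
Total completion time = 3 + 8 + 16 + 26 = 53

53


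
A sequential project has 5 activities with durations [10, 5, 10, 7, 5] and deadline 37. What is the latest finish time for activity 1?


LF(activity 1) = deadline - sum of successor durations
Successors: activities 2 through 5 with durations [5, 10, 7, 5]
Sum of successor durations = 27
LF = 37 - 27 = 10

10


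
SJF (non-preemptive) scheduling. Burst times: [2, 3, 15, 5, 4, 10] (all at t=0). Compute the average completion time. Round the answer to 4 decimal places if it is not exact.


SJF order (ascending): [2, 3, 4, 5, 10, 15]
Completion times:
  Job 1: burst=2, C=2
  Job 2: burst=3, C=5
  Job 3: burst=4, C=9
  Job 4: burst=5, C=14
  Job 5: burst=10, C=24
  Job 6: burst=15, C=39
Average completion = 93/6 = 15.5

15.5


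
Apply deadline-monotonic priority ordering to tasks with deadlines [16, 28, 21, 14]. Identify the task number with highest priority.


Sort tasks by relative deadline (ascending):
  Task 4: deadline = 14
  Task 1: deadline = 16
  Task 3: deadline = 21
  Task 2: deadline = 28
Priority order (highest first): [4, 1, 3, 2]
Highest priority task = 4

4
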